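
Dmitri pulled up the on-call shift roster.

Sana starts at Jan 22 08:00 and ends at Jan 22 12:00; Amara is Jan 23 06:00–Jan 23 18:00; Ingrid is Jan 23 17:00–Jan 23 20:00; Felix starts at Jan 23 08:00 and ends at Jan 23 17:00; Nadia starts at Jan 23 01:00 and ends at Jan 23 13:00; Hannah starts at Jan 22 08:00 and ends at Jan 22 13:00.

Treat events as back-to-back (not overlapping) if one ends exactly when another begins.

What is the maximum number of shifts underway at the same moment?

3

Walk through starts and ends in time order (an end at T is processed before a start at T):
Jan 22 08:00 start Hannah → 1
Jan 22 08:00 start Sana → 2
Jan 22 12:00 end Sana → 1
Jan 22 13:00 end Hannah → 0
Jan 23 01:00 start Nadia → 1
Jan 23 06:00 start Amara → 2
Jan 23 08:00 start Felix → 3
Jan 23 13:00 end Nadia → 2
Jan 23 17:00 end Felix → 1
Jan 23 17:00 start Ingrid → 2
Jan 23 18:00 end Amara → 1
Jan 23 20:00 end Ingrid → 0
Peak is 3, at Jan 23 08:00 (Amara, Felix, Nadia).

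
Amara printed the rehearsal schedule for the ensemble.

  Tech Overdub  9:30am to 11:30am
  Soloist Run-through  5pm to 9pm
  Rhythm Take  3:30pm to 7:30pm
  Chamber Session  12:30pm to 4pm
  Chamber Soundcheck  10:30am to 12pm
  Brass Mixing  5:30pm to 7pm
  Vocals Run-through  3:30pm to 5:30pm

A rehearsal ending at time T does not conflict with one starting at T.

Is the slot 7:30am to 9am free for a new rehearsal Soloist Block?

Yes — the slot is free

Tech Overdub: starts 9:30am at or after Soloist Block ends 9am → clear.
Chamber Soundcheck: starts 10:30am at or after Soloist Block ends 9am → clear.
Chamber Session: starts 12:30pm at or after Soloist Block ends 9am → clear.
Vocals Run-through: starts 3:30pm at or after Soloist Block ends 9am → clear.
Rhythm Take: starts 3:30pm at or after Soloist Block ends 9am → clear.
Soloist Run-through: starts 5pm at or after Soloist Block ends 9am → clear.
Brass Mixing: starts 5:30pm at or after Soloist Block ends 9am → clear.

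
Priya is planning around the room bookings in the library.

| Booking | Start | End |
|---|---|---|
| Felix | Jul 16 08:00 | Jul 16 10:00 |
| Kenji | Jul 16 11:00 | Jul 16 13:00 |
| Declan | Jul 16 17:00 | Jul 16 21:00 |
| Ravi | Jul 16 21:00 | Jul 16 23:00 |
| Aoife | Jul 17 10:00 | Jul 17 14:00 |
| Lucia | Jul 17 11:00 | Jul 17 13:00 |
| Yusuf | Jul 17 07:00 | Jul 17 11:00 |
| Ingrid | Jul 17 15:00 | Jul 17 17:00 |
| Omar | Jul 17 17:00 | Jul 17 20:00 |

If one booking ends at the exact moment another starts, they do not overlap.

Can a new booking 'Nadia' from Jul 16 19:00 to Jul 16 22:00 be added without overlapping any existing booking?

Felix: ends Jul 16 10:00 at or before Nadia starts Jul 16 19:00 → clear.
Kenji: ends Jul 16 13:00 at or before Nadia starts Jul 16 19:00 → clear.
Declan: starts Jul 16 17:00 before Nadia ends Jul 16 22:00, and ends Jul 16 21:00 after Nadia starts Jul 16 19:00 → overlap.
Ravi: starts Jul 16 21:00 before Nadia ends Jul 16 22:00, and ends Jul 16 23:00 after Nadia starts Jul 16 19:00 → overlap.
Yusuf: starts Jul 17 07:00 at or after Nadia ends Jul 16 22:00 → clear.
Aoife: starts Jul 17 10:00 at or after Nadia ends Jul 16 22:00 → clear.
Lucia: starts Jul 17 11:00 at or after Nadia ends Jul 16 22:00 → clear.
Ingrid: starts Jul 17 15:00 at or after Nadia ends Jul 16 22:00 → clear.
Omar: starts Jul 17 17:00 at or after Nadia ends Jul 16 22:00 → clear.
Nadia overlaps Declan, Ravi.

No — it overlaps Declan, Ravi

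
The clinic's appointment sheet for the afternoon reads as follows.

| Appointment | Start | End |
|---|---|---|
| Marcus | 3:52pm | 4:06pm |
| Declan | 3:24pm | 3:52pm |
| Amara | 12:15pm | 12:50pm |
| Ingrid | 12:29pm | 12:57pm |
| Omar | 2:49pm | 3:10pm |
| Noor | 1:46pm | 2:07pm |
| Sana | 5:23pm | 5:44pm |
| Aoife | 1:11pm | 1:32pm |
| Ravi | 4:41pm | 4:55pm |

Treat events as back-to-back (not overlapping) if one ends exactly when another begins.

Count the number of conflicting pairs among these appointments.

1

Check each pair: they overlap iff neither finishes before the other starts.
Sorted by start: Amara, Ingrid, Aoife, Noor, Omar, Declan, Marcus, Ravi, Sana.
Ingrid starts before Amara ends → Amara and Ingrid overlap.
Aoife starts after Amara ends — done with Amara.
Aoife starts after Ingrid ends — done with Ingrid.
Noor starts after Aoife ends — done with Aoife.
Omar starts after Noor ends — done with Noor.
Declan starts after Omar ends — done with Omar.
Marcus starts exactly when Declan ends (back-to-back, no overlap) — done with Declan.
Ravi starts after Marcus ends — done with Marcus.
Sana starts after Ravi ends.
Overlapping pairs: Amara & Ingrid — 1 in total.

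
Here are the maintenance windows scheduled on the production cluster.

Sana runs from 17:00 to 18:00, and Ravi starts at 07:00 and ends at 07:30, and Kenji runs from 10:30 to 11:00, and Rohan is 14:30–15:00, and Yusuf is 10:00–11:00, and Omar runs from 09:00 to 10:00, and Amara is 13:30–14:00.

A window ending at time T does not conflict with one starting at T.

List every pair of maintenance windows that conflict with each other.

Kenji & Yusuf

Check each pair: they overlap iff neither finishes before the other starts.
Sorted by start: Ravi, Omar, Yusuf, Kenji, Amara, Rohan, Sana.
Omar starts after Ravi ends; Ravi is clear from here.
Yusuf starts exactly when Omar ends (back-to-back, no overlap); Omar is clear from here.
Kenji starts before Yusuf ends → Yusuf and Kenji overlap.
Amara starts after Yusuf ends; Yusuf is clear from here.
Amara starts after Kenji ends; Kenji is clear from here.
Rohan starts after Amara ends; Amara is clear from here.
Sana starts after Rohan ends.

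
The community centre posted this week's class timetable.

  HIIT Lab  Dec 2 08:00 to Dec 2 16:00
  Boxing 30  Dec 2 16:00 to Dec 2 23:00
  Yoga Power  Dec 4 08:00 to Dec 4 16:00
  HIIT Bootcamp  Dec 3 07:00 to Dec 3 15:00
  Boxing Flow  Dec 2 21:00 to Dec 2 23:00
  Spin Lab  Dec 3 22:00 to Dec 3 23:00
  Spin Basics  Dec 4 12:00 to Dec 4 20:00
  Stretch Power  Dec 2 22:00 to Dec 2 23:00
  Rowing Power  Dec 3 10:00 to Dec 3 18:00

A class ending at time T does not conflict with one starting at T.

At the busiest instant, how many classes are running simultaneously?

3

Sweep the timeline, counting +1 at each start and −1 at each end (ends before starts at a tie):
Dec 2 08:00 start HIIT Lab → 1
Dec 2 16:00 end HIIT Lab → 0
Dec 2 16:00 start Boxing 30 → 1
Dec 2 21:00 start Boxing Flow → 2
Dec 2 22:00 start Stretch Power → 3
Dec 2 23:00 end Boxing 30 → 2
Dec 2 23:00 end Boxing Flow → 1
Dec 2 23:00 end Stretch Power → 0
Dec 3 07:00 start HIIT Bootcamp → 1
Dec 3 10:00 start Rowing Power → 2
Dec 3 15:00 end HIIT Bootcamp → 1
Dec 3 18:00 end Rowing Power → 0
Dec 3 22:00 start Spin Lab → 1
Dec 3 23:00 end Spin Lab → 0
Dec 4 08:00 start Yoga Power → 1
Dec 4 12:00 start Spin Basics → 2
Dec 4 16:00 end Yoga Power → 1
Dec 4 20:00 end Spin Basics → 0
Peak is 3, at Dec 2 22:00 (Boxing 30, Boxing Flow, Stretch Power).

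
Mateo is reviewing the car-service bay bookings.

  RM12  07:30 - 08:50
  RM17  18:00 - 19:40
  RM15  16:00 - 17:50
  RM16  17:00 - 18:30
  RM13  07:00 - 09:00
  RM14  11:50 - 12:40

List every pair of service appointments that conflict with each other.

Sorted by start: RM13, RM12, RM14, RM15, RM16, RM17.
RM12 starts before RM13 ends → RM13 and RM12 overlap.
RM14 starts after RM13 ends, so RM13 has no further overlaps.
RM14 starts after RM12 ends, so RM12 has no further overlaps.
RM15 starts after RM14 ends, so RM14 has no further overlaps.
RM16 starts before RM15 ends → RM15 and RM16 overlap.
RM17 starts after RM15 ends.
RM17 starts before RM16 ends → RM16 and RM17 overlap.

RM12 & RM13, RM15 & RM16, RM16 & RM17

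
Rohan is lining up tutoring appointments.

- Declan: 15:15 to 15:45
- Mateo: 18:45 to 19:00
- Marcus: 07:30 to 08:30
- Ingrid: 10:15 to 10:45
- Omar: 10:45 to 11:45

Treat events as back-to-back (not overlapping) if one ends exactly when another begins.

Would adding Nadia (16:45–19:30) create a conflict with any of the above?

Yes — it overlaps Mateo

Marcus: ends 08:30 at or before Nadia starts 16:45 → clear.
Ingrid: ends 10:45 at or before Nadia starts 16:45 → clear.
Omar: ends 11:45 at or before Nadia starts 16:45 → clear.
Declan: ends 15:45 at or before Nadia starts 16:45 → clear.
Mateo: starts 18:45 before Nadia ends 19:30, and ends 19:00 after Nadia starts 16:45 → overlap.
Nadia overlaps Mateo.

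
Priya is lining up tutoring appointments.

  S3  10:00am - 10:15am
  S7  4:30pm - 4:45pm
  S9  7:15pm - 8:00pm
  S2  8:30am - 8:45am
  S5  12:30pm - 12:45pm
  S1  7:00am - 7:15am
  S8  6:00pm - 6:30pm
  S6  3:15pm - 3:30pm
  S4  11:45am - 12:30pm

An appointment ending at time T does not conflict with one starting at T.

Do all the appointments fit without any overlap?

Two intervals overlap when each starts before the other ends.
Sorted by start: S1, S2, S3, S4, S5, S6, S7, S8, S9.
S2 starts after S1 ends, so S1 has no further overlaps.
S3 starts after S2 ends, so S2 has no further overlaps.
S4 starts after S3 ends, so S3 has no further overlaps.
S5 starts exactly when S4 ends (back-to-back, no overlap), so S4 has no further overlaps.
S6 starts after S5 ends, so S5 has no further overlaps.
S7 starts after S6 ends, so S6 has no further overlaps.
S8 starts after S7 ends, so S7 has no further overlaps.
S9 starts after S8 ends.
Every pair is clear; the schedule has no overlaps.

Yes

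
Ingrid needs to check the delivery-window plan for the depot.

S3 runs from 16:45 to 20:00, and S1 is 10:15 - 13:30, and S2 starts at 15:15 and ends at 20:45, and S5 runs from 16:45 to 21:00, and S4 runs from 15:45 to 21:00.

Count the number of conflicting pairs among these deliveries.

6

Check each pair: they overlap iff neither finishes before the other starts.
Sorted by start: S1, S2, S4, S3, S5.
S2 starts after S1 ends; S1 is clear from here.
S4 starts before S2 ends → S2 and S4 overlap.
S3 starts before S2 ends → S2 and S3 overlap.
S5 starts before S2 ends → S2 and S5 overlap.
S3 starts before S4 ends → S4 and S3 overlap.
S5 starts before S4 ends → S4 and S5 overlap.
S5 starts before S3 ends → S3 and S5 overlap.
Overlapping pairs: S2 & S3, S2 & S4, S2 & S5, S3 & S4, S3 & S5, S4 & S5 — 6 in total.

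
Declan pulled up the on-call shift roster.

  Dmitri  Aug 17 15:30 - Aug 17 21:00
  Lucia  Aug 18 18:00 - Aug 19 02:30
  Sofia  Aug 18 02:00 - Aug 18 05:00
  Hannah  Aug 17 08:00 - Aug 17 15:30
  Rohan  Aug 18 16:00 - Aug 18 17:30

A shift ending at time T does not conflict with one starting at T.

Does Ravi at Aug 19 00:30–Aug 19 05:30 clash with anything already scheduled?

Yes — it overlaps Lucia

Hannah: ends Aug 17 15:30 at or before Ravi starts Aug 19 00:30 → clear.
Dmitri: ends Aug 17 21:00 at or before Ravi starts Aug 19 00:30 → clear.
Sofia: ends Aug 18 05:00 at or before Ravi starts Aug 19 00:30 → clear.
Rohan: ends Aug 18 17:30 at or before Ravi starts Aug 19 00:30 → clear.
Lucia: starts Aug 18 18:00 before Ravi ends Aug 19 05:30, and ends Aug 19 02:30 after Ravi starts Aug 19 00:30 → overlap.
Ravi overlaps Lucia.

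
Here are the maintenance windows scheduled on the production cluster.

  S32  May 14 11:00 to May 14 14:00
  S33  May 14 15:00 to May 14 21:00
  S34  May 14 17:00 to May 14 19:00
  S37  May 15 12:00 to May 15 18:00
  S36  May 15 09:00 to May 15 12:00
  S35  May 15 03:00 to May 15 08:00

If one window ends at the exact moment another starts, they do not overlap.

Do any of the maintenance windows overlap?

Two intervals overlap when each starts before the other ends.
Sorted by start: S32, S33, S34, S35, S36, S37.
S33 starts after S32 ends, so nothing later overlaps S32 either.
S34 starts before S33 ends → S33 and S34 overlap.
That's a conflict, so the schedule is not conflict-free.

Yes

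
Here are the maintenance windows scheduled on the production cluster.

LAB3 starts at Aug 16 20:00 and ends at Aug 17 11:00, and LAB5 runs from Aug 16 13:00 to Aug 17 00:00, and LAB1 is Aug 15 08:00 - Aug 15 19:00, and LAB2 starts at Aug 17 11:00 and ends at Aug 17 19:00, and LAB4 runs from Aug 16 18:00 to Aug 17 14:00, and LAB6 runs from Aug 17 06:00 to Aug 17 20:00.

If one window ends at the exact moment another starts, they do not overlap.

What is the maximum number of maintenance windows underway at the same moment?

3

Walk through starts and ends in time order (an end at T is processed before a start at T):
Aug 15 08:00 start LAB1 → 1
Aug 15 19:00 end LAB1 → 0
Aug 16 13:00 start LAB5 → 1
Aug 16 18:00 start LAB4 → 2
Aug 16 20:00 start LAB3 → 3
Aug 17 00:00 end LAB5 → 2
Aug 17 06:00 start LAB6 → 3
Aug 17 11:00 end LAB3 → 2
Aug 17 11:00 start LAB2 → 3
Aug 17 14:00 end LAB4 → 2
Aug 17 19:00 end LAB2 → 1
Aug 17 20:00 end LAB6 → 0
Peak is 3, at Aug 16 20:00 (LAB3, LAB4, LAB5).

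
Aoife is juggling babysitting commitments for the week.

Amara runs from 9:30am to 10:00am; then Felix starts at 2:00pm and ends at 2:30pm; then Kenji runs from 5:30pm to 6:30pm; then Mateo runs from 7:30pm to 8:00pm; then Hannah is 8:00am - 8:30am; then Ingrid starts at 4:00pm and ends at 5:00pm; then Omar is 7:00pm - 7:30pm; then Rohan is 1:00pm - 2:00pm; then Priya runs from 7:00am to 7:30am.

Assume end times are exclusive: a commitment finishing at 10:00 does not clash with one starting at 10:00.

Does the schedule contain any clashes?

Sorted by start: Priya, Hannah, Amara, Rohan, Felix, Ingrid, Kenji, Omar, Mateo.
Hannah starts after Priya ends, so Priya has no further overlaps.
Amara starts after Hannah ends, so Hannah has no further overlaps.
Rohan starts after Amara ends, so Amara has no further overlaps.
Felix starts exactly when Rohan ends (back-to-back, no overlap), so Rohan has no further overlaps.
Ingrid starts after Felix ends, so Felix has no further overlaps.
Kenji starts after Ingrid ends, so Ingrid has no further overlaps.
Omar starts after Kenji ends, so Kenji has no further overlaps.
Mateo starts exactly when Omar ends (back-to-back, no overlap).
Every pair is clear; the schedule has no overlaps.

No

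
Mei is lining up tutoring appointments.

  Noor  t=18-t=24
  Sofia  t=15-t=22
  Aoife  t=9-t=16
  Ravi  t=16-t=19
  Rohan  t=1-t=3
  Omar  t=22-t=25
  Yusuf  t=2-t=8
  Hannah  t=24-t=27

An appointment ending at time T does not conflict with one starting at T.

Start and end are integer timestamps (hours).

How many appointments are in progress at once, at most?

3

Sweep the timeline, counting +1 at each start and −1 at each end (ends before starts at a tie):
t=1 start Rohan → 1
t=2 start Yusuf → 2
t=3 end Rohan → 1
t=8 end Yusuf → 0
t=9 start Aoife → 1
t=15 start Sofia → 2
t=16 end Aoife → 1
t=16 start Ravi → 2
t=18 start Noor → 3
t=19 end Ravi → 2
t=22 end Sofia → 1
t=22 start Omar → 2
t=24 end Noor → 1
t=24 start Hannah → 2
t=25 end Omar → 1
t=27 end Hannah → 0
Peak is 3, at t=18 (Noor, Ravi, Sofia).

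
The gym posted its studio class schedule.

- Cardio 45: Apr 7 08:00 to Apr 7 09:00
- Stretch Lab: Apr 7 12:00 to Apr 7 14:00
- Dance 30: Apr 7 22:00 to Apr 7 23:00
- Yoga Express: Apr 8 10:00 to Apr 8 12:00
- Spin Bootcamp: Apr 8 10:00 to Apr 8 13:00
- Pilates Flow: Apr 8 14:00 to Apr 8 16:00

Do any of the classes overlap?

Sorted by start: Cardio 45, Stretch Lab, Dance 30, Yoga Express, Spin Bootcamp, Pilates Flow.
Stretch Lab starts after Cardio 45 ends, so Cardio 45 has no further overlaps.
Dance 30 starts after Stretch Lab ends, so Stretch Lab has no further overlaps.
Yoga Express starts after Dance 30 ends, so Dance 30 has no further overlaps.
Spin Bootcamp starts before Yoga Express ends → Yoga Express and Spin Bootcamp overlap.
That's a conflict, so the schedule is not conflict-free.

Yes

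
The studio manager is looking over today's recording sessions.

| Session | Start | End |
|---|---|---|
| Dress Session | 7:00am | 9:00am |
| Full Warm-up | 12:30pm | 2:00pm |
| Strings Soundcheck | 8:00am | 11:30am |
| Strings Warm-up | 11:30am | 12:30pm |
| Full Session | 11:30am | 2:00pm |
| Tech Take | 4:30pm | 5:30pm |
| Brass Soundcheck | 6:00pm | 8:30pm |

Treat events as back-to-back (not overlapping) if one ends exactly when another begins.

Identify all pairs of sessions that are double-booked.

Dress Session & Strings Soundcheck, Full Session & Full Warm-up, Full Session & Strings Warm-up

Check each pair: they overlap iff neither finishes before the other starts.
Sorted by start: Dress Session, Strings Soundcheck, Strings Warm-up, Full Session, Full Warm-up, Tech Take, Brass Soundcheck.
Strings Soundcheck starts before Dress Session ends → Dress Session and Strings Soundcheck overlap.
Strings Warm-up starts after Dress Session ends, so nothing later overlaps Dress Session either.
Strings Warm-up starts exactly when Strings Soundcheck ends (back-to-back, no overlap), so nothing later overlaps Strings Soundcheck either.
Full Session starts before Strings Warm-up ends → Strings Warm-up and Full Session overlap.
Full Warm-up starts exactly when Strings Warm-up ends (back-to-back, no overlap), so nothing later overlaps Strings Warm-up either.
Full Warm-up starts before Full Session ends → Full Session and Full Warm-up overlap.
Tech Take starts after Full Session ends, so nothing later overlaps Full Session either.
Tech Take starts after Full Warm-up ends, so nothing later overlaps Full Warm-up either.
Brass Soundcheck starts after Tech Take ends.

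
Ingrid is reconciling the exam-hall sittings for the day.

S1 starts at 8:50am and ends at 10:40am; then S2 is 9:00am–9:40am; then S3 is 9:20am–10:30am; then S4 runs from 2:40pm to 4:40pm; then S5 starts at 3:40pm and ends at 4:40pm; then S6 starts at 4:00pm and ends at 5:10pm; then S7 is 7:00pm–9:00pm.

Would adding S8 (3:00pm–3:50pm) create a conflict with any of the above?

S1: ends 10:40am at or before S8 starts 3:00pm → clear.
S2: ends 9:40am at or before S8 starts 3:00pm → clear.
S3: ends 10:30am at or before S8 starts 3:00pm → clear.
S4: starts 2:40pm before S8 ends 3:50pm, and ends 4:40pm after S8 starts 3:00pm → overlap.
S5: starts 3:40pm before S8 ends 3:50pm, and ends 4:40pm after S8 starts 3:00pm → overlap.
S6: starts 4:00pm at or after S8 ends 3:50pm → clear.
S7: starts 7:00pm at or after S8 ends 3:50pm → clear.
S8 overlaps S4, S5.

Yes — it overlaps S4, S5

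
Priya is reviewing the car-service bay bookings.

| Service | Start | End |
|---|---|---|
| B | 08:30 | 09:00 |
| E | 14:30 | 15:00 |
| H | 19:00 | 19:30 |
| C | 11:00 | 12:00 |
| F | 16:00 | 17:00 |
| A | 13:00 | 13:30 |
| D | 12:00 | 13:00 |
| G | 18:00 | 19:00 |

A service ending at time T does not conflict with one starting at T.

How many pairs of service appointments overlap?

0

Sorted by start: B, C, D, A, E, F, G, H.
C starts after B ends, so nothing later overlaps B either.
D starts exactly when C ends (back-to-back, no overlap), so nothing later overlaps C either.
A starts exactly when D ends (back-to-back, no overlap), so nothing later overlaps D either.
E starts after A ends, so nothing later overlaps A either.
F starts after E ends, so nothing later overlaps E either.
G starts after F ends, so nothing later overlaps F either.
H starts exactly when G ends (back-to-back, no overlap).
No pair overlaps.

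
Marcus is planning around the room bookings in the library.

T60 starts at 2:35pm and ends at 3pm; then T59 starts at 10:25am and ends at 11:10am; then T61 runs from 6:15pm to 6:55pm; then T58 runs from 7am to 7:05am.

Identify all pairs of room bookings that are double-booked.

none

Check each pair: they overlap iff neither finishes before the other starts.
Sorted by start: T58, T59, T60, T61.
T59 starts after T58 ends; T58 is clear from here.
T60 starts after T59 ends; T59 is clear from here.
T61 starts after T60 ends.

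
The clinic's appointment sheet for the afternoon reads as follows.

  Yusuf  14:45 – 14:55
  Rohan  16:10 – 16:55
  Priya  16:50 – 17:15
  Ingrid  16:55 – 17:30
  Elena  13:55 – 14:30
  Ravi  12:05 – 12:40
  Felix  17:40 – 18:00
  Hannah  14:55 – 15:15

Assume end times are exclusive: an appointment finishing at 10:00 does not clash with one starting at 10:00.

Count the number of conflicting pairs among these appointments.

Check each pair: they overlap iff neither finishes before the other starts.
Sorted by start: Ravi, Elena, Yusuf, Hannah, Rohan, Priya, Ingrid, Felix.
Elena starts after Ravi ends; Ravi is clear from here.
Yusuf starts after Elena ends; Elena is clear from here.
Hannah starts exactly when Yusuf ends (back-to-back, no overlap); Yusuf is clear from here.
Rohan starts after Hannah ends; Hannah is clear from here.
Priya starts before Rohan ends → Rohan and Priya overlap.
Ingrid starts exactly when Rohan ends (back-to-back, no overlap); Rohan is clear from here.
Ingrid starts before Priya ends → Priya and Ingrid overlap.
Felix starts after Priya ends.
Felix starts after Ingrid ends.
Overlapping pairs: Ingrid & Priya, Priya & Rohan — 2 in total.

2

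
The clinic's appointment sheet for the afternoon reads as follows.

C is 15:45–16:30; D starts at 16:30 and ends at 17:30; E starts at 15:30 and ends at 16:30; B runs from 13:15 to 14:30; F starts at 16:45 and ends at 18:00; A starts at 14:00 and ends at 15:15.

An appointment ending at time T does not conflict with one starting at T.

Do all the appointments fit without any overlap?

Check each pair: they overlap iff neither finishes before the other starts.
Sorted by start: B, A, E, C, D, F.
A starts before B ends → B and A overlap.
That's a conflict, so the schedule is not conflict-free.

No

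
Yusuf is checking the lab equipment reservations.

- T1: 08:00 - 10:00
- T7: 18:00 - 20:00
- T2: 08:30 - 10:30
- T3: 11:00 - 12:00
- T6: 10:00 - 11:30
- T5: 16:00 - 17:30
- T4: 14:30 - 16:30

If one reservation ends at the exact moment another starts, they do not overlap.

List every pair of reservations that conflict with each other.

Sorted by start: T1, T2, T6, T3, T4, T5, T7.
T2 starts before T1 ends → T1 and T2 overlap.
T6 starts exactly when T1 ends (back-to-back, no overlap), so nothing later overlaps T1 either.
T6 starts before T2 ends → T2 and T6 overlap.
T3 starts after T2 ends, so nothing later overlaps T2 either.
T3 starts before T6 ends → T6 and T3 overlap.
T4 starts after T6 ends, so nothing later overlaps T6 either.
T4 starts after T3 ends, so nothing later overlaps T3 either.
T5 starts before T4 ends → T4 and T5 overlap.
T7 starts after T4 ends.
T7 starts after T5 ends.

T1 & T2, T2 & T6, T3 & T6, T4 & T5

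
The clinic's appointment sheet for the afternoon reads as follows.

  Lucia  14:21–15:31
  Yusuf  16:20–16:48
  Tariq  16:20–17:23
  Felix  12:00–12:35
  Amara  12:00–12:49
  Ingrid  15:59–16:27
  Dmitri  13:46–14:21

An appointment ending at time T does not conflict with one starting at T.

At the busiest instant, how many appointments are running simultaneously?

Sort all start/end points and keep a running count:
12:00 start Amara → 1
12:00 start Felix → 2
12:35 end Felix → 1
12:49 end Amara → 0
13:46 start Dmitri → 1
14:21 end Dmitri → 0
14:21 start Lucia → 1
15:31 end Lucia → 0
15:59 start Ingrid → 1
16:20 start Tariq → 2
16:20 start Yusuf → 3
16:27 end Ingrid → 2
16:48 end Yusuf → 1
17:23 end Tariq → 0
Peak is 3, at 16:20 (Ingrid, Tariq, Yusuf).

3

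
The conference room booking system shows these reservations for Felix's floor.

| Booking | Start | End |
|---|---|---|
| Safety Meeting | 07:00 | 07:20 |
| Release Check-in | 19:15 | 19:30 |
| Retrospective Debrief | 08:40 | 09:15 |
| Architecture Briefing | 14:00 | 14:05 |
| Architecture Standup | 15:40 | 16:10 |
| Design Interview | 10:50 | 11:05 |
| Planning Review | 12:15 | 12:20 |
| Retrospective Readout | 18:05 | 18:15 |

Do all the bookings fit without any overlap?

Sorted by start: Safety Meeting, Retrospective Debrief, Design Interview, Planning Review, Architecture Briefing, Architecture Standup, Retrospective Readout, Release Check-in.
Retrospective Debrief starts after Safety Meeting ends, so Safety Meeting has no further overlaps.
Design Interview starts after Retrospective Debrief ends, so Retrospective Debrief has no further overlaps.
Planning Review starts after Design Interview ends, so Design Interview has no further overlaps.
Architecture Briefing starts after Planning Review ends, so Planning Review has no further overlaps.
Architecture Standup starts after Architecture Briefing ends, so Architecture Briefing has no further overlaps.
Retrospective Readout starts after Architecture Standup ends, so Architecture Standup has no further overlaps.
Release Check-in starts after Retrospective Readout ends.
Every pair is clear; the schedule has no overlaps.

Yes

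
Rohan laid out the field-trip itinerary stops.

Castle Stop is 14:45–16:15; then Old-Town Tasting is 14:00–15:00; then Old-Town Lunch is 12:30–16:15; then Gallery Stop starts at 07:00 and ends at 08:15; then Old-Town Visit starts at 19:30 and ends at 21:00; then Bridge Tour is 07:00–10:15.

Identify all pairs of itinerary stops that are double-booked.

Bridge Tour & Gallery Stop, Castle Stop & Old-Town Lunch, Castle Stop & Old-Town Tasting, Old-Town Lunch & Old-Town Tasting

Sorted by start: Bridge Tour, Gallery Stop, Old-Town Lunch, Old-Town Tasting, Castle Stop, Old-Town Visit.
Gallery Stop starts before Bridge Tour ends → Bridge Tour and Gallery Stop overlap.
Old-Town Lunch starts after Bridge Tour ends — done with Bridge Tour.
Old-Town Lunch starts after Gallery Stop ends — done with Gallery Stop.
Old-Town Tasting starts before Old-Town Lunch ends → Old-Town Lunch and Old-Town Tasting overlap.
Castle Stop starts before Old-Town Lunch ends → Old-Town Lunch and Castle Stop overlap.
Old-Town Visit starts after Old-Town Lunch ends.
Castle Stop starts before Old-Town Tasting ends → Old-Town Tasting and Castle Stop overlap.
Old-Town Visit starts after Old-Town Tasting ends.
Old-Town Visit starts after Castle Stop ends.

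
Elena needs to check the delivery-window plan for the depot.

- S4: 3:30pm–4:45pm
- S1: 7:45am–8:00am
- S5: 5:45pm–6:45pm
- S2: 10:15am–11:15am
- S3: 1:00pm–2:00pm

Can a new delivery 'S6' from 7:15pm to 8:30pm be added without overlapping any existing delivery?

S1: ends 8:00am at or before S6 starts 7:15pm → clear.
S2: ends 11:15am at or before S6 starts 7:15pm → clear.
S3: ends 2:00pm at or before S6 starts 7:15pm → clear.
S4: ends 4:45pm at or before S6 starts 7:15pm → clear.
S5: ends 6:45pm at or before S6 starts 7:15pm → clear.

Yes — the slot is free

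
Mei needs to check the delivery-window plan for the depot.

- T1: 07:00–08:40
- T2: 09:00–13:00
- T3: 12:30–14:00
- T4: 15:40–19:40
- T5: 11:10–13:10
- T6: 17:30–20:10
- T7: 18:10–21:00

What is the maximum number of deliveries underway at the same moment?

3

Walk through starts and ends in time order (an end at T is processed before a start at T):
07:00 start T1 → 1
08:40 end T1 → 0
09:00 start T2 → 1
11:10 start T5 → 2
12:30 start T3 → 3
13:00 end T2 → 2
13:10 end T5 → 1
14:00 end T3 → 0
15:40 start T4 → 1
17:30 start T6 → 2
18:10 start T7 → 3
19:40 end T4 → 2
20:10 end T6 → 1
21:00 end T7 → 0
Peak is 3, at 12:30 (T2, T3, T5).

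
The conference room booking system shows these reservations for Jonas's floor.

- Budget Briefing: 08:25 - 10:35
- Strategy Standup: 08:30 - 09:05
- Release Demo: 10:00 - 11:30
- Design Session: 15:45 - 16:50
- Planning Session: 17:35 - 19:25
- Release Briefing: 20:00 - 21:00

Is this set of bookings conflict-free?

Sorted by start: Budget Briefing, Strategy Standup, Release Demo, Design Session, Planning Session, Release Briefing.
Strategy Standup starts before Budget Briefing ends → Budget Briefing and Strategy Standup overlap.
That's a conflict, so the schedule is not conflict-free.

No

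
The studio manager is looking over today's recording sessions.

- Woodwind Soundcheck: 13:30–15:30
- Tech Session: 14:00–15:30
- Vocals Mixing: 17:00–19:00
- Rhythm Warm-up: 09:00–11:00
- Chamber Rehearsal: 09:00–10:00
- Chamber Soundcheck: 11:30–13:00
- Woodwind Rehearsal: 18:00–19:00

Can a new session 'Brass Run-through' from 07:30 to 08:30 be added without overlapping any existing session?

Chamber Rehearsal: starts 09:00 at or after Brass Run-through ends 08:30 → clear.
Rhythm Warm-up: starts 09:00 at or after Brass Run-through ends 08:30 → clear.
Chamber Soundcheck: starts 11:30 at or after Brass Run-through ends 08:30 → clear.
Woodwind Soundcheck: starts 13:30 at or after Brass Run-through ends 08:30 → clear.
Tech Session: starts 14:00 at or after Brass Run-through ends 08:30 → clear.
Vocals Mixing: starts 17:00 at or after Brass Run-through ends 08:30 → clear.
Woodwind Rehearsal: starts 18:00 at or after Brass Run-through ends 08:30 → clear.

Yes — the slot is free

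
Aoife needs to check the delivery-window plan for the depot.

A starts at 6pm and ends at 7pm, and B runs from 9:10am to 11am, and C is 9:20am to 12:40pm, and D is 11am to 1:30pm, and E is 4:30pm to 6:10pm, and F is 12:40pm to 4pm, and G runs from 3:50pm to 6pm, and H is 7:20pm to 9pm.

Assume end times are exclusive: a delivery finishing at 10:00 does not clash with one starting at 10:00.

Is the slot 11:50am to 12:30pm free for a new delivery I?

B: ends 11am at or before I starts 11:50am → clear.
C: starts 9:20am before I ends 12:30pm, and ends 12:40pm after I starts 11:50am → overlap.
D: starts 11am before I ends 12:30pm, and ends 1:30pm after I starts 11:50am → overlap.
F: starts 12:40pm at or after I ends 12:30pm → clear.
G: starts 3:50pm at or after I ends 12:30pm → clear.
E: starts 4:30pm at or after I ends 12:30pm → clear.
A: starts 6pm at or after I ends 12:30pm → clear.
H: starts 7:20pm at or after I ends 12:30pm → clear.
I overlaps C, D.

No — it overlaps C, D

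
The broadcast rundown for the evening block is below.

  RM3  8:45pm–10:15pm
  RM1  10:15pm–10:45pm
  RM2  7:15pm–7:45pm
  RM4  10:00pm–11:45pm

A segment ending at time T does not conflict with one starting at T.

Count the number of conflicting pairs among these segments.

Sorted by start: RM2, RM3, RM4, RM1.
RM3 starts after RM2 ends, so RM2 has no further overlaps.
RM4 starts before RM3 ends → RM3 and RM4 overlap.
RM1 starts exactly when RM3 ends (back-to-back, no overlap).
RM1 starts before RM4 ends → RM4 and RM1 overlap.
Overlapping pairs: RM1 & RM4, RM3 & RM4 — 2 in total.

2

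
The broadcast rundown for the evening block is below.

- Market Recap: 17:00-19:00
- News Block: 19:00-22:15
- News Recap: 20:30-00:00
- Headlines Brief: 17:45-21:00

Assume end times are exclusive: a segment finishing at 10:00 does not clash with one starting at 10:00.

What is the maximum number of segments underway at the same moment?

3

Sweep the timeline, counting +1 at each start and −1 at each end (ends before starts at a tie):
17:00 start Market Recap → 1
17:45 start Headlines Brief → 2
19:00 end Market Recap → 1
19:00 start News Block → 2
20:30 start News Recap → 3
21:00 end Headlines Brief → 2
22:15 end News Block → 1
00:00 end News Recap → 0
Peak is 3, at 20:30 (Headlines Brief, News Block, News Recap).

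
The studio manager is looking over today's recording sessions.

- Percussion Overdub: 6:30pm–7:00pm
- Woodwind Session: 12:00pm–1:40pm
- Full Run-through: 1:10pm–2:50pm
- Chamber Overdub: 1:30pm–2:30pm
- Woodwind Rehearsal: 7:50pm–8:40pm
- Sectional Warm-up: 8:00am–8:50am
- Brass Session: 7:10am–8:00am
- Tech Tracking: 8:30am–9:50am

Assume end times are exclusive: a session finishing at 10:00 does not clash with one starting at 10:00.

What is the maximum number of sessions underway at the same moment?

3

Walk through starts and ends in time order (an end at T is processed before a start at T):
7:10am start Brass Session → 1
8:00am end Brass Session → 0
8:00am start Sectional Warm-up → 1
8:30am start Tech Tracking → 2
8:50am end Sectional Warm-up → 1
9:50am end Tech Tracking → 0
12:00pm start Woodwind Session → 1
1:10pm start Full Run-through → 2
1:30pm start Chamber Overdub → 3
1:40pm end Woodwind Session → 2
2:30pm end Chamber Overdub → 1
2:50pm end Full Run-through → 0
6:30pm start Percussion Overdub → 1
7:00pm end Percussion Overdub → 0
7:50pm start Woodwind Rehearsal → 1
8:40pm end Woodwind Rehearsal → 0
Peak is 3, at 1:30pm (Chamber Overdub, Full Run-through, Woodwind Session).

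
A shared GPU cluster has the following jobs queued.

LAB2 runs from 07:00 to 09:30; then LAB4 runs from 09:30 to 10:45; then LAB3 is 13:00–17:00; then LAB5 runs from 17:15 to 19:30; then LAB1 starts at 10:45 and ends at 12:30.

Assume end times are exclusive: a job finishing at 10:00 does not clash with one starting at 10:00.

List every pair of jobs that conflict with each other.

Sorted by start: LAB2, LAB4, LAB1, LAB3, LAB5.
LAB4 starts exactly when LAB2 ends (back-to-back, no overlap) — done with LAB2.
LAB1 starts exactly when LAB4 ends (back-to-back, no overlap) — done with LAB4.
LAB3 starts after LAB1 ends — done with LAB1.
LAB5 starts after LAB3 ends.

no overlapping pairs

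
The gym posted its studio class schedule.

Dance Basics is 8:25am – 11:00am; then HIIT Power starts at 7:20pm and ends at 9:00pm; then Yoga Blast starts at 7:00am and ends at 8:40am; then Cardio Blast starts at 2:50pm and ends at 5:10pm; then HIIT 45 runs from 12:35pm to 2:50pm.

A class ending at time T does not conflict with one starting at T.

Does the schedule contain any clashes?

Sorted by start: Yoga Blast, Dance Basics, HIIT 45, Cardio Blast, HIIT Power.
Dance Basics starts before Yoga Blast ends → Yoga Blast and Dance Basics overlap.
That's a conflict, so the schedule is not conflict-free.

Yes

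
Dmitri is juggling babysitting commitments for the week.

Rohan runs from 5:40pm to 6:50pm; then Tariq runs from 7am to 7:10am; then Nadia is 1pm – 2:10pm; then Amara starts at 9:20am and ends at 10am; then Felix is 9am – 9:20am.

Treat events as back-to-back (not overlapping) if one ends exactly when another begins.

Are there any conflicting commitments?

Sorted by start: Tariq, Felix, Amara, Nadia, Rohan.
Felix starts after Tariq ends, so nothing later overlaps Tariq either.
Amara starts exactly when Felix ends (back-to-back, no overlap), so nothing later overlaps Felix either.
Nadia starts after Amara ends, so nothing later overlaps Amara either.
Rohan starts after Nadia ends.
Every pair is clear; the schedule has no overlaps.

No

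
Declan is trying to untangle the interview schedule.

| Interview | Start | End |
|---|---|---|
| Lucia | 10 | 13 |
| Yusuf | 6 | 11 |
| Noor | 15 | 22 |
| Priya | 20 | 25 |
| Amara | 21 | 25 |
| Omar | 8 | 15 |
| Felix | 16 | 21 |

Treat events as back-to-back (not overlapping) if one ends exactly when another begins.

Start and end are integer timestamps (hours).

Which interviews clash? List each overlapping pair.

Check each pair: they overlap iff neither finishes before the other starts.
Sorted by start: Yusuf, Omar, Lucia, Noor, Felix, Priya, Amara.
Omar starts before Yusuf ends → Yusuf and Omar overlap.
Lucia starts before Yusuf ends → Yusuf and Lucia overlap.
Noor starts after Yusuf ends, so Yusuf has no further overlaps.
Lucia starts before Omar ends → Omar and Lucia overlap.
Noor starts exactly when Omar ends (back-to-back, no overlap), so Omar has no further overlaps.
Noor starts after Lucia ends, so Lucia has no further overlaps.
Felix starts before Noor ends → Noor and Felix overlap.
Priya starts before Noor ends → Noor and Priya overlap.
Amara starts before Noor ends → Noor and Amara overlap.
Priya starts before Felix ends → Felix and Priya overlap.
Amara starts exactly when Felix ends (back-to-back, no overlap).
Amara starts before Priya ends → Priya and Amara overlap.

Amara & Noor, Amara & Priya, Felix & Noor, Felix & Priya, Lucia & Omar, Lucia & Yusuf, Noor & Priya, Omar & Yusuf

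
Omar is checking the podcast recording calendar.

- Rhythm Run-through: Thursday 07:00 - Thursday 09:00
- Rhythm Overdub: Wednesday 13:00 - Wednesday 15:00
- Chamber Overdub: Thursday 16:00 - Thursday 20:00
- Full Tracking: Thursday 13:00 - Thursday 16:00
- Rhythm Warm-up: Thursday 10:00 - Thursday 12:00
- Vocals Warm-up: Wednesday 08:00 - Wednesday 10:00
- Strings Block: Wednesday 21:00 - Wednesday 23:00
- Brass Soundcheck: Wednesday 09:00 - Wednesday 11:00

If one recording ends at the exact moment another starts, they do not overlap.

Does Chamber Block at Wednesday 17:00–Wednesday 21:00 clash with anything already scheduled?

No — it doesn't clash with anything

Vocals Warm-up: ends Wednesday 10:00 at or before Chamber Block starts Wednesday 17:00 → clear.
Brass Soundcheck: ends Wednesday 11:00 at or before Chamber Block starts Wednesday 17:00 → clear.
Rhythm Overdub: ends Wednesday 15:00 at or before Chamber Block starts Wednesday 17:00 → clear.
Strings Block: starts Wednesday 21:00 at or after Chamber Block ends Wednesday 21:00 → clear.
Rhythm Run-through: starts Thursday 07:00 at or after Chamber Block ends Wednesday 21:00 → clear.
Rhythm Warm-up: starts Thursday 10:00 at or after Chamber Block ends Wednesday 21:00 → clear.
Full Tracking: starts Thursday 13:00 at or after Chamber Block ends Wednesday 21:00 → clear.
Chamber Overdub: starts Thursday 16:00 at or after Chamber Block ends Wednesday 21:00 → clear.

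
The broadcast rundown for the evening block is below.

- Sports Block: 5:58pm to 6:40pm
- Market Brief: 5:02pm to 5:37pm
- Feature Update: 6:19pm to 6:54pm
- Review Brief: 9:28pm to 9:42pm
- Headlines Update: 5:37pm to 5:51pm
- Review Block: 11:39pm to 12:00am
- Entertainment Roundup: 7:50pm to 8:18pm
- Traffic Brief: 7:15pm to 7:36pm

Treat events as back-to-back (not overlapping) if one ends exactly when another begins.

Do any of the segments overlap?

Yes

Two intervals overlap when each starts before the other ends.
Sorted by start: Market Brief, Headlines Update, Sports Block, Feature Update, Traffic Brief, Entertainment Roundup, Review Brief, Review Block.
Headlines Update starts exactly when Market Brief ends (back-to-back, no overlap); Market Brief is clear from here.
Sports Block starts after Headlines Update ends; Headlines Update is clear from here.
Feature Update starts before Sports Block ends → Sports Block and Feature Update overlap.
That's a conflict, so the schedule is not conflict-free.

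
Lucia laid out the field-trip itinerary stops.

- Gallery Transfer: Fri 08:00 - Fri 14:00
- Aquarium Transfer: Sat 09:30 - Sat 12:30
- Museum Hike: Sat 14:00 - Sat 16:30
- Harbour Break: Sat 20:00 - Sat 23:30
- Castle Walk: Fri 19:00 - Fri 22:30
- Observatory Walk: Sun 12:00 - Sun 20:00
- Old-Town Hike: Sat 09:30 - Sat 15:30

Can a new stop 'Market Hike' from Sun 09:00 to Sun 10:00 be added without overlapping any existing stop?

Gallery Transfer: ends Fri 14:00 at or before Market Hike starts Sun 09:00 → clear.
Castle Walk: ends Fri 22:30 at or before Market Hike starts Sun 09:00 → clear.
Aquarium Transfer: ends Sat 12:30 at or before Market Hike starts Sun 09:00 → clear.
Old-Town Hike: ends Sat 15:30 at or before Market Hike starts Sun 09:00 → clear.
Museum Hike: ends Sat 16:30 at or before Market Hike starts Sun 09:00 → clear.
Harbour Break: ends Sat 23:30 at or before Market Hike starts Sun 09:00 → clear.
Observatory Walk: starts Sun 12:00 at or after Market Hike ends Sun 10:00 → clear.

Yes — the slot is free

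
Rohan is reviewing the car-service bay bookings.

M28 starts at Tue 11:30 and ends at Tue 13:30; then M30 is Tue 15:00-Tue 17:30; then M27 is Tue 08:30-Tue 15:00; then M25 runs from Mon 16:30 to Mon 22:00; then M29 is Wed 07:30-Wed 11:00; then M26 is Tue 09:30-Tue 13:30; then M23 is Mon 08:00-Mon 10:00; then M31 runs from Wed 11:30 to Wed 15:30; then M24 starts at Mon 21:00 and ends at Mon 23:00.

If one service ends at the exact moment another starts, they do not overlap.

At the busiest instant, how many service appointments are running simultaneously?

Sort all start/end points and keep a running count:
Mon 08:00 start M23 → 1
Mon 10:00 end M23 → 0
Mon 16:30 start M25 → 1
Mon 21:00 start M24 → 2
Mon 22:00 end M25 → 1
Mon 23:00 end M24 → 0
Tue 08:30 start M27 → 1
Tue 09:30 start M26 → 2
Tue 11:30 start M28 → 3
Tue 13:30 end M26 → 2
Tue 13:30 end M28 → 1
Tue 15:00 end M27 → 0
Tue 15:00 start M30 → 1
Tue 17:30 end M30 → 0
Wed 07:30 start M29 → 1
Wed 11:00 end M29 → 0
Wed 11:30 start M31 → 1
Wed 15:30 end M31 → 0
Peak is 3, at Tue 11:30 (M26, M27, M28).

3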